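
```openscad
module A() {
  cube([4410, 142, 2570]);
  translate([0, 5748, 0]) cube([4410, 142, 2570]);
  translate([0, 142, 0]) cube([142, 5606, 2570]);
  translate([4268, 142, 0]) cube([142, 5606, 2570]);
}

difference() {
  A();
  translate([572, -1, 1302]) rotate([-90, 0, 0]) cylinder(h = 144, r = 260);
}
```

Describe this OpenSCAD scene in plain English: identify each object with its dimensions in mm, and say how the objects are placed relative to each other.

A is a box-shaped house frame (walls only): outside footprint 4410×5890 mm, wall height 2570 mm, wall thickness 142 mm. The two y-facing walls run the full x-width; the two x-facing walls fit between the inner faces of the y-facing walls.

The house frame has a circular hole of radius 260 mm through its front wall, centred at (x = 572, z = 1302).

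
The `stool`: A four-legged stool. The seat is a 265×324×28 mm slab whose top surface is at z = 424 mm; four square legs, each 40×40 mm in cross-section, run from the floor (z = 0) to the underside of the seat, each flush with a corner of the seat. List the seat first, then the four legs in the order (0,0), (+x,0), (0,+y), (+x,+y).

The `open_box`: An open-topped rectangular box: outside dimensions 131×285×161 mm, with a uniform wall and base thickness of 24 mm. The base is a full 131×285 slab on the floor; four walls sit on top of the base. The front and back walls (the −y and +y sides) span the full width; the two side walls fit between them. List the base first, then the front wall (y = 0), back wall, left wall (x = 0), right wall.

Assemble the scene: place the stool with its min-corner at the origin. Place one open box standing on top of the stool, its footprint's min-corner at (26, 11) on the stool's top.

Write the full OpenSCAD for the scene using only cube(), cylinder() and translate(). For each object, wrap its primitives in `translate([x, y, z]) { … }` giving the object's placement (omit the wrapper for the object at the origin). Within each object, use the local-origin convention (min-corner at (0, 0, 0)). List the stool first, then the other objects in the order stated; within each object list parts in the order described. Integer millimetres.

translate([0, 0, 396]) cube([265, 324, 28]);
cube([40, 40, 396]);
translate([225, 0, 0]) cube([40, 40, 396]);
translate([0, 284, 0]) cube([40, 40, 396]);
translate([225, 284, 0]) cube([40, 40, 396]);
translate([26, 11, 424]) {
  cube([131, 285, 24]);
  translate([0, 0, 24]) cube([131, 24, 137]);
  translate([0, 261, 24]) cube([131, 24, 137]);
  translate([0, 24, 24]) cube([24, 237, 137]);
  translate([107, 24, 24]) cube([24, 237, 137]);
}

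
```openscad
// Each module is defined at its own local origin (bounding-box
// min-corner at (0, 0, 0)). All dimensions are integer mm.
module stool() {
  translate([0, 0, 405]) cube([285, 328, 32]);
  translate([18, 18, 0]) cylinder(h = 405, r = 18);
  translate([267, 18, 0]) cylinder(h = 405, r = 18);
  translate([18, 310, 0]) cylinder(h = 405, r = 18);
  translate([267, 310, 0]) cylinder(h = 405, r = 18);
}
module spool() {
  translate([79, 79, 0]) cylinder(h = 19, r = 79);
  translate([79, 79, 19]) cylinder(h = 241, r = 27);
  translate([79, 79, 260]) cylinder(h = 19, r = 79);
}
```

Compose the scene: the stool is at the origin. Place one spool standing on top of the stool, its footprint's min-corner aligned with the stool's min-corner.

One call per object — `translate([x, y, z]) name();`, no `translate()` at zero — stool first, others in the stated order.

stool();
translate([0, 0, 437]) spool();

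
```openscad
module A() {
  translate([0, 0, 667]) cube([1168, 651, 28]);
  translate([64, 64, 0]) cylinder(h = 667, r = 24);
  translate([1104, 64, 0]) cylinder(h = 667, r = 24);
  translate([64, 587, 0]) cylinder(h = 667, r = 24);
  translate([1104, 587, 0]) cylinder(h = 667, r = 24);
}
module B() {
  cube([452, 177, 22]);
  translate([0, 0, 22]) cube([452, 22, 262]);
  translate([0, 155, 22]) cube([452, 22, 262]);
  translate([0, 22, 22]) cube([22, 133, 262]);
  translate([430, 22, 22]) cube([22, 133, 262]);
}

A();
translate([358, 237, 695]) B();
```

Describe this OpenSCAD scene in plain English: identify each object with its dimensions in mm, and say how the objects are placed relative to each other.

A is a table: top 1168 mm (x) × 651 mm (y), 28 mm thick, upper face at z = 695 mm, on four round legs of 48 mm diameter, each leg's bounding box inset 40 mm from the nearest pair of top edges, running from z = 0 to the bottom of the top.

B is an open-topped rectangular box: outside dimensions 452×177×284 mm, with a uniform wall and base thickness of 22 mm. The base is a full 452×177 slab on the floor; four walls sit on top of the base. The front and back walls (the −y and +y sides) span the full width; the two side walls fit between them.

The open box is on top of the table, centred.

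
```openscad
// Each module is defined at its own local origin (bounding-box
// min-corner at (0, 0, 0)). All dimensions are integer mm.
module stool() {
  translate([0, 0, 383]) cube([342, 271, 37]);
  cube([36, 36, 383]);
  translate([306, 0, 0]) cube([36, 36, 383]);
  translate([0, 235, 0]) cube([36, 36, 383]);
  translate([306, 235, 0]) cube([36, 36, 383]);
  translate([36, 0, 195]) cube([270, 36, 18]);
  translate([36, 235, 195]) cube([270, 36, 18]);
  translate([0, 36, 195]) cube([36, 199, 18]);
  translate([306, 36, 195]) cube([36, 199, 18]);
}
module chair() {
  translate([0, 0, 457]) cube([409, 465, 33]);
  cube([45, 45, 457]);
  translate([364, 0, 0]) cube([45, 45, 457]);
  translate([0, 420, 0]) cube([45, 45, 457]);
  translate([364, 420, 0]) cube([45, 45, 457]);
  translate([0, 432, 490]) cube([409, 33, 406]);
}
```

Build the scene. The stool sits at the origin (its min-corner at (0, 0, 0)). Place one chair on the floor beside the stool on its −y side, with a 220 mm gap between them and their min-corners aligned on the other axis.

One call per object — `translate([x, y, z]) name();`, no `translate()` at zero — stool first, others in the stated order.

stool();
translate([0, -685, 0]) chair();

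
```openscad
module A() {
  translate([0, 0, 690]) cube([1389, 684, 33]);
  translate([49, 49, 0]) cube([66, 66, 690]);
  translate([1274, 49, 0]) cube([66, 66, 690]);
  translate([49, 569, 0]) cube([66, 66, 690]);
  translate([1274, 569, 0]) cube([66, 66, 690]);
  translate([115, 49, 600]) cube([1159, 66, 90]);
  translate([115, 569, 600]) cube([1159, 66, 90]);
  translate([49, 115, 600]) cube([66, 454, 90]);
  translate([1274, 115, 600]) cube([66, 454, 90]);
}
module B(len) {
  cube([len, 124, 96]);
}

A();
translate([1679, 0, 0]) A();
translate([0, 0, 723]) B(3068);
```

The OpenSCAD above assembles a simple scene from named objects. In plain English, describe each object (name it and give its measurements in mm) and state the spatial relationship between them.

A is a rectangular dining table. The top is 1389×684×33 mm with its upper surface at z = 723 mm. It stands on four 66×66 mm square legs, each inset 49 mm from the nearest pair of top edges, running from the floor to the underside of the top. Four apron rails, 66 mm thick and 90 mm tall, run between adjacent legs with their top edges flush with the underside of the top and their outer faces flush with the legs' outer faces.

B is a rectangular beam 3068 mm long (x), 124 mm deep (y), 96 mm thick (z).

The beam spans the tops of two tables placed 290 mm apart, resting at z = 723 mm.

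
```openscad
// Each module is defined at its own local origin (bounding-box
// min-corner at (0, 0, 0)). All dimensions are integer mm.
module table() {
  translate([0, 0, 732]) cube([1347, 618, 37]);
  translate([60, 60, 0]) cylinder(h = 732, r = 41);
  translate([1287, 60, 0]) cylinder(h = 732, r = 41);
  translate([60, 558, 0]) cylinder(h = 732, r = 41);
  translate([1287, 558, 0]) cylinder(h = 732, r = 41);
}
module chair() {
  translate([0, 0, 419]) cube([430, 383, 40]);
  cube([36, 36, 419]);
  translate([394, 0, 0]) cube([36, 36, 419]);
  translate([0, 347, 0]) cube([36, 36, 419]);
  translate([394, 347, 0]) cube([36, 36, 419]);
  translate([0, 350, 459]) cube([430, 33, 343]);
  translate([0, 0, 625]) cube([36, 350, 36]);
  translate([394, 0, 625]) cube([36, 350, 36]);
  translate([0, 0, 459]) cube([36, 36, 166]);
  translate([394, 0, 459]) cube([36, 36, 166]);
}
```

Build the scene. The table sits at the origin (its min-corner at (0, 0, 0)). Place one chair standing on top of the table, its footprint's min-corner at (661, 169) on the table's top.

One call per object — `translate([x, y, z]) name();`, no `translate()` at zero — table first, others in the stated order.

table();
translate([661, 169, 769]) chair();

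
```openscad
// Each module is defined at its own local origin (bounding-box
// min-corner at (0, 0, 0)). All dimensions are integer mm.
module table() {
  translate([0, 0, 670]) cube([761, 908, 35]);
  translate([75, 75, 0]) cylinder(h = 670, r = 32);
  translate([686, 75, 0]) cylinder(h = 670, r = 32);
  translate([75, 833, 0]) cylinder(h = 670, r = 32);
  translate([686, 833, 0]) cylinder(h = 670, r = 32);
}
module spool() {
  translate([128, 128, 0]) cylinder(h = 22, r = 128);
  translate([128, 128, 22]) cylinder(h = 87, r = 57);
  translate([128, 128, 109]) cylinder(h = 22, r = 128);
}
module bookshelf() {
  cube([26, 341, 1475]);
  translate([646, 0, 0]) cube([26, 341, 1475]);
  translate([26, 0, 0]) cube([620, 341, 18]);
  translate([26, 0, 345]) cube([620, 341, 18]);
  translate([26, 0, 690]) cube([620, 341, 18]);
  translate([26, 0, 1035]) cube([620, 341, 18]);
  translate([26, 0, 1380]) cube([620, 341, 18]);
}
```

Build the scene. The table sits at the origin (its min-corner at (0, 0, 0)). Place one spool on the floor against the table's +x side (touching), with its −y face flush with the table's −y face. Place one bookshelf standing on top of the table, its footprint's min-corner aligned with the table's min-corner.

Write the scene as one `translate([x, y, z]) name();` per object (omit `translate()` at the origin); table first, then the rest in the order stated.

table();
translate([761, 0, 0]) spool();
translate([0, 0, 705]) bookshelf();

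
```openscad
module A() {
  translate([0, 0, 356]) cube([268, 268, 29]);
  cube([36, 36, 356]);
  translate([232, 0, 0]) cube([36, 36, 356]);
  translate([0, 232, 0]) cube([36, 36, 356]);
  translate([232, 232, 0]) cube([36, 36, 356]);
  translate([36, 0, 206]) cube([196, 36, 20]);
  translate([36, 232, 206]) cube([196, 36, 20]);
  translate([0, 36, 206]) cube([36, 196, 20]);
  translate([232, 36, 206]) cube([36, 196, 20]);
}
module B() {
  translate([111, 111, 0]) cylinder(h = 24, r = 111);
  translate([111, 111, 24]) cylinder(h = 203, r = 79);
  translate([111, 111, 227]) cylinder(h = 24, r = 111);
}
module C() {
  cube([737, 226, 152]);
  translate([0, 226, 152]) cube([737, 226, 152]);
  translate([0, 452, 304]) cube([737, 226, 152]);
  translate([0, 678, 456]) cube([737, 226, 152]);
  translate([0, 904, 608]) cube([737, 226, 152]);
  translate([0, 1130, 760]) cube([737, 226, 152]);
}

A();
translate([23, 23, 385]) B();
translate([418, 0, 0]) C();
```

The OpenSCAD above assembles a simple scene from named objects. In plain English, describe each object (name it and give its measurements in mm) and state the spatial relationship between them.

A is a simple wooden stool: a rectangular seat 268 mm (x) by 268 mm (y), 29 mm thick, top face at z = 385 mm, on four square legs, each 36×36 mm in cross-section. The legs rest on z = 0, each flush with a corner of the seat. Four stretchers, 36 mm wide and 20 mm tall, connect adjacent legs with their undersides at z = 206 mm, each running between the inner faces of the legs it joins and aligned with the legs' outer faces on the other axis.

B is a spool: two coaxial disc flanges of radius 111 mm and thickness 24 mm, joined by a core cylinder of radius 79 mm and height 203 mm. The lower flange rests on z = 0 and the three cylinders share a vertical axis.

C is a straight staircase of 6 solid steps. Each step is 737 mm wide (x), 226 mm deep (y, the going) and 152 mm tall (the rise). The first step rests on the floor; each subsequent step sits one going further in +y and one rise higher in +z, directly behind and above the previous step with no overlap.

The spool is on top of the stool, centred. The staircase is on the floor beside the stool on its +x side.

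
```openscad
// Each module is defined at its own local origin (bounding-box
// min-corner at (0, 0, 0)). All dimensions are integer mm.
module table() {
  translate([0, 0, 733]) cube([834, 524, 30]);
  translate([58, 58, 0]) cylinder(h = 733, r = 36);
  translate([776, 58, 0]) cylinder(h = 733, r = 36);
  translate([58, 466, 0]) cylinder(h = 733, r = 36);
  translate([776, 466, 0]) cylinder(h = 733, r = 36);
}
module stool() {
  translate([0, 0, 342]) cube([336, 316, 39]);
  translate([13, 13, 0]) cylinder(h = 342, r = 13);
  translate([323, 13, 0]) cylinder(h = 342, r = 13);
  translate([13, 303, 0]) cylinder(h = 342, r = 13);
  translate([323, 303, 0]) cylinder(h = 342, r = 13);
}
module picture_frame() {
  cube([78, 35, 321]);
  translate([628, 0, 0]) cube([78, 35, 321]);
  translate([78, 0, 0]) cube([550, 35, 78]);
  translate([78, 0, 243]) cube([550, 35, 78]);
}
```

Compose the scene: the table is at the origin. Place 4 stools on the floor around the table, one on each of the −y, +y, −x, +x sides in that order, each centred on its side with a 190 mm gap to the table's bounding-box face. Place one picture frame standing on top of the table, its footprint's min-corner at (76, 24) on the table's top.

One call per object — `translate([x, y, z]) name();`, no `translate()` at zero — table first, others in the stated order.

table();
translate([249, -506, 0]) stool();
translate([249, 714, 0]) stool();
translate([-526, 104, 0]) stool();
translate([1024, 104, 0]) stool();
translate([76, 24, 763]) picture_frame();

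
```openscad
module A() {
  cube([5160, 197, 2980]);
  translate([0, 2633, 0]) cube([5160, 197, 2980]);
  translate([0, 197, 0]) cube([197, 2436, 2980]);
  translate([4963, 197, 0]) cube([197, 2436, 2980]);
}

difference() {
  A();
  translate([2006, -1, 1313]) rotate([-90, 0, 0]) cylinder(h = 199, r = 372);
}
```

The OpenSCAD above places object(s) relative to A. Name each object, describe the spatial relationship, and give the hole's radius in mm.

A is a house frame. The house frame has a circular hole through its front wall. The hole's radius is 372 mm.

The subtracted cylinder has r = 372 mm.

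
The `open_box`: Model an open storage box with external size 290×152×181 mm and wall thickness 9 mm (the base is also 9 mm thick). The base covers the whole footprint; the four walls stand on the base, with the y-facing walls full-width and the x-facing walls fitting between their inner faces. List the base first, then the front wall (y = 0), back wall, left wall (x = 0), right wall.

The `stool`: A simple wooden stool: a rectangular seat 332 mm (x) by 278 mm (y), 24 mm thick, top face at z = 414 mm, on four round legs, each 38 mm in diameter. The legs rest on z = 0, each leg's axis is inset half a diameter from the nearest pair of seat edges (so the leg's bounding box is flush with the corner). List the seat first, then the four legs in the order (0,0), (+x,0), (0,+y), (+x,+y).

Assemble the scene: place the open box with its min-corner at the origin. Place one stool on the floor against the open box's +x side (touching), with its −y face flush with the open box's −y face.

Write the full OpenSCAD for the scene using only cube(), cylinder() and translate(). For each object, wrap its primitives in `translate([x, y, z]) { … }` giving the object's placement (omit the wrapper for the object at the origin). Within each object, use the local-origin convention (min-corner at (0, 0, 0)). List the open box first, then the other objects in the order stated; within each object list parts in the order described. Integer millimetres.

cube([290, 152, 9]);
translate([0, 0, 9]) cube([290, 9, 172]);
translate([0, 143, 9]) cube([290, 9, 172]);
translate([0, 9, 9]) cube([9, 134, 172]);
translate([281, 9, 9]) cube([9, 134, 172]);
translate([290, 0, 0]) {
  translate([0, 0, 390]) cube([332, 278, 24]);
  translate([19, 19, 0]) cylinder(h = 390, r = 19);
  translate([313, 19, 0]) cylinder(h = 390, r = 19);
  translate([19, 259, 0]) cylinder(h = 390, r = 19);
  translate([313, 259, 0]) cylinder(h = 390, r = 19);
}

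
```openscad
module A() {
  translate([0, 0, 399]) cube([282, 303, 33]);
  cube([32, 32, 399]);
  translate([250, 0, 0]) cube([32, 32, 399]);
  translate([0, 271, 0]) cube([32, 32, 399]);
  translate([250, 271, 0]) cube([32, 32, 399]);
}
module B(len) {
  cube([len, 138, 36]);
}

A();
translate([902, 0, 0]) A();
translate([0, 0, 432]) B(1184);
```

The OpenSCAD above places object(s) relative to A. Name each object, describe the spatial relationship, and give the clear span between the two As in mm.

A is a stool. B is a beam. A beam spans the tops of two stools. The clear span between the two stools is 620 mm.

Second stool starts at x = 902; first ends at x = 282; clear span = 902 − 282 = 620 mm.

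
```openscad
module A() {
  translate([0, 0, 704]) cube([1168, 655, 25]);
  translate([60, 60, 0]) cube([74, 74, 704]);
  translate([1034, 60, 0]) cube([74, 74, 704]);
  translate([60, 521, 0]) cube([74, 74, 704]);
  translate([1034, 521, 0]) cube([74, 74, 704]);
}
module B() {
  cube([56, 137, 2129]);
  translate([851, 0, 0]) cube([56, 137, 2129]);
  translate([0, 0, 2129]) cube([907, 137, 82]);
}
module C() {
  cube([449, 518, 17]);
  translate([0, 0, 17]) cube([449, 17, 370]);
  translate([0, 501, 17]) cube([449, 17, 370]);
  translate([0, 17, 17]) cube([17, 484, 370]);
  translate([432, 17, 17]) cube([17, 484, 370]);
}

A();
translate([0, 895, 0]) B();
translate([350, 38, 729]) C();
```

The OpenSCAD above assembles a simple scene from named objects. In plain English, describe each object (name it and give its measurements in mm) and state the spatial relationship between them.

A is a table: top 1168 mm (x) × 655 mm (y), 25 mm thick, upper face at z = 729 mm, on four 74×74 mm square legs, each inset 60 mm from the nearest pair of top edges, running from z = 0 to the bottom of the top.

B is a door frame. The clear opening is 795 mm wide and 2129 mm high. Two 56 mm wide jambs, 137 mm deep, stand either side of the opening from the floor to the top of the opening. A 82 mm thick head sits across the top of both jambs, spanning the full outside width of the frame.

C is an open storage box with external size 449×518×387 mm and wall thickness 17 mm (the base is also 17 mm thick). The base covers the whole footprint; the four walls stand on the base, with the y-facing walls full-width and the x-facing walls fitting between their inner faces.

The door frame is on the floor beside the table on its +y side. The open box is on top of the table.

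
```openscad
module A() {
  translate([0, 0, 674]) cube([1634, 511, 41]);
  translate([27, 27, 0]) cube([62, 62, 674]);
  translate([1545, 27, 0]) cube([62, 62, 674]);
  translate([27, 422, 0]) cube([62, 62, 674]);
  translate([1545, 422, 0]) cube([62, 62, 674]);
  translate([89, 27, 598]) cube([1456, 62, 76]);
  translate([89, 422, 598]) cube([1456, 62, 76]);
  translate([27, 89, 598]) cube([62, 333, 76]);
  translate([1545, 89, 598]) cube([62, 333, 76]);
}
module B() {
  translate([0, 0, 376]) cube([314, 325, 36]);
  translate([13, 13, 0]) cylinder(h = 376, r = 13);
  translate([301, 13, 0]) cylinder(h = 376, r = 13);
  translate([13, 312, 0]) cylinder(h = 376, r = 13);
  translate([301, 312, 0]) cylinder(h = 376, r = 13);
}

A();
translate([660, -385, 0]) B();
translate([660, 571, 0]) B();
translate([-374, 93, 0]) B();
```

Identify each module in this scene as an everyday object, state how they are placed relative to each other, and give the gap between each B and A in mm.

A is a table. B is a stool. Three stools sit around the table at the −y, +y, −x sides. The gap between each stool and the table is 60 mm.

Each stool's nearest face is 60 mm from the table's bounding box.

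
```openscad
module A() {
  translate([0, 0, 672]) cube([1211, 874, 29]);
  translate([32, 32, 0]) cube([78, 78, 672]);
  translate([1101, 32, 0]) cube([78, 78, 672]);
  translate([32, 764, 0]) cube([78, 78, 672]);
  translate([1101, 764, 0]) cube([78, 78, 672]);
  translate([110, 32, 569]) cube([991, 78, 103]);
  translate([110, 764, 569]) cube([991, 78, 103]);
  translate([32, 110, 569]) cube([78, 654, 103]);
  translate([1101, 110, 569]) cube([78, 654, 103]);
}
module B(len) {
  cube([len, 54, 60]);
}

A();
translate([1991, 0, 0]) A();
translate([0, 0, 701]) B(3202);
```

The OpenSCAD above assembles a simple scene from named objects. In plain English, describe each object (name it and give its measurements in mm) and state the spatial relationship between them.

A is a table with a 1211×874 mm rectangular top, 29 mm thick, top surface at z = 701 mm, supported by four 78×78 mm square legs, each inset 32 mm from the nearest pair of top edges, running from the floor. Four apron rails, 78 mm thick and 103 mm tall, run between adjacent legs with their top edges flush with the underside of the top and their outer faces flush with the legs' outer faces.

B is a rectangular beam 3202 mm long (x), 54 mm deep (y), 60 mm thick (z).

The beam spans the tops of two tables placed 780 mm apart, resting at z = 701 mm.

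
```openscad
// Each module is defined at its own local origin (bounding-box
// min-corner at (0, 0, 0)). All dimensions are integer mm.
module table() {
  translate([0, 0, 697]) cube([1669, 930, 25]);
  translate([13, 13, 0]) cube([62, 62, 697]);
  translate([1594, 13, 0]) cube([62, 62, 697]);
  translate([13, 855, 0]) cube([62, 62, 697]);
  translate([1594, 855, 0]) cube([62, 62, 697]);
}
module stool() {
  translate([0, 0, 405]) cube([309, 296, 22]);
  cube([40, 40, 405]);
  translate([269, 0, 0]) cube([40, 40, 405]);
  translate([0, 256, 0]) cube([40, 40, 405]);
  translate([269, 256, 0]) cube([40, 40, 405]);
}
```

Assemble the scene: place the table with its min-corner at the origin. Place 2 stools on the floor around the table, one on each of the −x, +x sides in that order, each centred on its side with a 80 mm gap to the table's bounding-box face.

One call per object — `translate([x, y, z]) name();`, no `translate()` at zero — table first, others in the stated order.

table();
translate([-389, 317, 0]) stool();
translate([1749, 317, 0]) stool();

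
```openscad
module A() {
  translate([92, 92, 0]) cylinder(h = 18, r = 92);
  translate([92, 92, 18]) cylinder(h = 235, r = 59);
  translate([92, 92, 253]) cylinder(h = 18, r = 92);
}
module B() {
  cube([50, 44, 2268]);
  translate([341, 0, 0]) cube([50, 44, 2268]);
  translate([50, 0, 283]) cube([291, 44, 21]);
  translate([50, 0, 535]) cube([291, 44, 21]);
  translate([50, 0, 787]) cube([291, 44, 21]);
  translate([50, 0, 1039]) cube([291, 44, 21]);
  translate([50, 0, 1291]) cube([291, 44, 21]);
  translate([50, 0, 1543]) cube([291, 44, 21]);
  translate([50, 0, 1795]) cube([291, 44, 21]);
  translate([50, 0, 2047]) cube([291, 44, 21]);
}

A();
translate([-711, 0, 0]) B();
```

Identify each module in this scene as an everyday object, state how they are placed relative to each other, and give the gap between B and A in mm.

The ladder's nearest face is 320 mm from the spool's −x face.

A is a spool. B is a ladder. The ladder is on the floor beside the spool on its −x side. The gap between the ladder and the spool is 320 mm.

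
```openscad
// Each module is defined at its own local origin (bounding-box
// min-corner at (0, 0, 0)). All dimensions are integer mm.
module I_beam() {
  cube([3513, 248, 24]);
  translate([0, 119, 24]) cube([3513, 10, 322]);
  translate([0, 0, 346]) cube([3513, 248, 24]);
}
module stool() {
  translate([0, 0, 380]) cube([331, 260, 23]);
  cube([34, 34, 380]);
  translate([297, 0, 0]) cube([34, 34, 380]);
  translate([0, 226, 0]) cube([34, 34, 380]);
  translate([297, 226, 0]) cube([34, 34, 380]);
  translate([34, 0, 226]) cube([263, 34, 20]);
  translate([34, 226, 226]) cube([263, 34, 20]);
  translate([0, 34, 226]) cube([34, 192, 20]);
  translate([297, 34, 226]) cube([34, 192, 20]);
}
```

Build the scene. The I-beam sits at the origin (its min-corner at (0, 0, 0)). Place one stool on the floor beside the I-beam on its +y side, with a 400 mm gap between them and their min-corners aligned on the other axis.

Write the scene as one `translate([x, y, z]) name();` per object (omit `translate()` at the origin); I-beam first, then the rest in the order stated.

I_beam();
translate([0, 648, 0]) stool();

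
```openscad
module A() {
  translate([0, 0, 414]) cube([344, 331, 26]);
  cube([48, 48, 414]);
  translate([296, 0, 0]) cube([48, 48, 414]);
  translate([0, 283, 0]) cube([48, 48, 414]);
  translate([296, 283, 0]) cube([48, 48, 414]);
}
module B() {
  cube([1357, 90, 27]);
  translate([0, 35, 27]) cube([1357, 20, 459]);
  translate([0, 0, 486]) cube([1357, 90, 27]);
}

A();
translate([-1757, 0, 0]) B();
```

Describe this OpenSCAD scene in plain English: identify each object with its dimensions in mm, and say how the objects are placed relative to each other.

A is a four-legged stool. The seat is 344×331 mm, 26 mm thick, top at z = 440 mm. It stands on four square legs, each 48×48 mm in cross-section, from z = 0 to the seat underside, each flush with a corner of the seat.

B is an I-beam lying along x, 1357 mm long. Overall section height 513 mm. Two flanges 90 mm wide (y) and 27 mm thick, one on the floor and one at the top; a web 20 mm thick runs between them, centred on the flange width.

The I-beam is on the floor beside the stool on its −x side.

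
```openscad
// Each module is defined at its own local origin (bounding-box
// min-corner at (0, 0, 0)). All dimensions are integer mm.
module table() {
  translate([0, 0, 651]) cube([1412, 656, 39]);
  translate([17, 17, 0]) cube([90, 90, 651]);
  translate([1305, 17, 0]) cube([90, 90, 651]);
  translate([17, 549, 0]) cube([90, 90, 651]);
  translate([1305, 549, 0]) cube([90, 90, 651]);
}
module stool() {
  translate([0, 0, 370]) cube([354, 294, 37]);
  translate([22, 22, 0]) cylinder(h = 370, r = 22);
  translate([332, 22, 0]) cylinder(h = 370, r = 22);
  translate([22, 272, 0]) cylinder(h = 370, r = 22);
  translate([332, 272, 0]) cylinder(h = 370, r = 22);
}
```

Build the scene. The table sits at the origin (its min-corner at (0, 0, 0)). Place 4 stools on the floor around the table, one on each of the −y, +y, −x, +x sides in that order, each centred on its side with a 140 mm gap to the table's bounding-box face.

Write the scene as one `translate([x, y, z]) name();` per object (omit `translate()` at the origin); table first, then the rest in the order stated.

table();
translate([529, -434, 0]) stool();
translate([529, 796, 0]) stool();
translate([-494, 181, 0]) stool();
translate([1552, 181, 0]) stool();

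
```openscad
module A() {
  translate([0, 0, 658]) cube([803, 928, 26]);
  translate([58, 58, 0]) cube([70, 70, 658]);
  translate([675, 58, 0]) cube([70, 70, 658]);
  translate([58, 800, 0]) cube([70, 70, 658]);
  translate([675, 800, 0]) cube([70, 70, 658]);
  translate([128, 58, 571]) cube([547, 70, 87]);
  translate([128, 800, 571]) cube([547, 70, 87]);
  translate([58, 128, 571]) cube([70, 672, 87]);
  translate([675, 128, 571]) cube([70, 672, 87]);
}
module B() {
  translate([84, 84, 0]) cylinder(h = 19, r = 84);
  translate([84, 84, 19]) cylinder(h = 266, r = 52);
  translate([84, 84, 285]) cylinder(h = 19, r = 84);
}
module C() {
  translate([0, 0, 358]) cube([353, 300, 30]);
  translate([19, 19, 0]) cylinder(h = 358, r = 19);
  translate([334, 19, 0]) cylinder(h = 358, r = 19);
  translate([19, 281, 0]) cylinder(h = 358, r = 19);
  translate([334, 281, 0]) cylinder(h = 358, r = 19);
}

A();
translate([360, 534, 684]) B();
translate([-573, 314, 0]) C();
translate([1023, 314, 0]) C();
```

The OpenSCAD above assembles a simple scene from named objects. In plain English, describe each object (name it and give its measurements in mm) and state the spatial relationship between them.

A is a table with a 803×928 mm rectangular top, 26 mm thick, top surface at z = 684 mm, supported by four 70×70 mm square legs, each inset 58 mm from the nearest pair of top edges, running from the floor. Four apron rails, 70 mm thick and 87 mm tall, run between adjacent legs with their top edges flush with the underside of the top and their outer faces flush with the legs' outer faces.

B is a spool: two coaxial disc flanges of radius 84 mm and thickness 19 mm, joined by a core cylinder of radius 52 mm and height 266 mm. The lower flange rests on z = 0 and the three cylinders share a vertical axis.

C is a four-legged stool. The seat is a 353×300×30 mm slab whose top surface is at z = 388 mm; four round legs, each 38 mm in diameter, run from the floor (z = 0) to the underside of the seat, each leg's axis is inset half a diameter from the nearest pair of seat edges (so the leg's bounding box is flush with the corner).

The spool is on top of the table. Two stools sit around the table at the −x, +x sides.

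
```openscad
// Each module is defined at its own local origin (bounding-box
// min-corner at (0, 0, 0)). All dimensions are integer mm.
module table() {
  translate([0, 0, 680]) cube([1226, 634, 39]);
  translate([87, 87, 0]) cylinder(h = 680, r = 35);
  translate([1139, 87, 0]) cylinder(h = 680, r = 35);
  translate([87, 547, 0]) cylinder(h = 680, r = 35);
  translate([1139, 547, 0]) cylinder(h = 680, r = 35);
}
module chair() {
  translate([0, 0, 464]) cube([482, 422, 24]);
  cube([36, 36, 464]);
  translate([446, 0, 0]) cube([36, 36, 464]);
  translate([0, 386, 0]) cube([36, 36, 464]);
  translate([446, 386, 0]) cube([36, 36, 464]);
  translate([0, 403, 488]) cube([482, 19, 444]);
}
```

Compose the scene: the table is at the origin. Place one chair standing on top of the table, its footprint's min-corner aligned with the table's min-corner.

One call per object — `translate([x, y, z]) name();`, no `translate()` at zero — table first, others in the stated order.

table();
translate([0, 0, 719]) chair();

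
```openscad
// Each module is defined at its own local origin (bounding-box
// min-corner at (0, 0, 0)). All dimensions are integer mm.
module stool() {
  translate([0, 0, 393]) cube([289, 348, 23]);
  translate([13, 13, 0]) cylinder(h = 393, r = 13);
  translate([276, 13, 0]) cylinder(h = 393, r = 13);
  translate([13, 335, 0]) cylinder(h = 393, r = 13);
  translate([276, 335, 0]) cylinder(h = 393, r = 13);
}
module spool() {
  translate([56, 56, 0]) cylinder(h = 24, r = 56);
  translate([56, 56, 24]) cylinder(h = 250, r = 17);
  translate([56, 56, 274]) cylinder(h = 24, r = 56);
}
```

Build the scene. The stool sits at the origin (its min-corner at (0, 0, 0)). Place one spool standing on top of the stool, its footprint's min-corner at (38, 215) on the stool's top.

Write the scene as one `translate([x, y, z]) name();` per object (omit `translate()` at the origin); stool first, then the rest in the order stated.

stool();
translate([38, 215, 416]) spool();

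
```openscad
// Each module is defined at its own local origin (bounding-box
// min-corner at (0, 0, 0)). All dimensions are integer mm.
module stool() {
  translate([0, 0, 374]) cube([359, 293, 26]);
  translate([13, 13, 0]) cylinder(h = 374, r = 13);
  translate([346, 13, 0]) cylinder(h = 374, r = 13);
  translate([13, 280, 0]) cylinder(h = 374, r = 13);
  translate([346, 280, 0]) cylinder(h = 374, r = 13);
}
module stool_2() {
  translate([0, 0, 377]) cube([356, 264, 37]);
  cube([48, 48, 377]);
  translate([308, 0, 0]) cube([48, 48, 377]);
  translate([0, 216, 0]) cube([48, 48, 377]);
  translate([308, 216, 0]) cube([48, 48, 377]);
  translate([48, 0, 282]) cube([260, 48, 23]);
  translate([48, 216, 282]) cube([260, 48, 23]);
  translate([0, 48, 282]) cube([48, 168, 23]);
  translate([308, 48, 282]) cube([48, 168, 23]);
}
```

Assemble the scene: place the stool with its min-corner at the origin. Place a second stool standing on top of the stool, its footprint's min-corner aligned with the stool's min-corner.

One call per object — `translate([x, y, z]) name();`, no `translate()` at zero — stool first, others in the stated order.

stool();
translate([0, 0, 400]) stool_2();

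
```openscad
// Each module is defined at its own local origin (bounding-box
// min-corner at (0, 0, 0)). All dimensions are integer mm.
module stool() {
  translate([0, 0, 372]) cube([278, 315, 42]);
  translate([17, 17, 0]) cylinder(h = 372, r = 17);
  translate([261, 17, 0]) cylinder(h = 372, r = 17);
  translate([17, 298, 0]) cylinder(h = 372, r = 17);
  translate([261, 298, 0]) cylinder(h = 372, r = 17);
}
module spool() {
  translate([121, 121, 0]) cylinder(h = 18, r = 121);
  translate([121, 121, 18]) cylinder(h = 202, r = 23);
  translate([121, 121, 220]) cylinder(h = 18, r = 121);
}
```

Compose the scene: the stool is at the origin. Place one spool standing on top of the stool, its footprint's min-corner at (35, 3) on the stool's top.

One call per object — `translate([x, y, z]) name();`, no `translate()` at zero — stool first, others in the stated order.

stool();
translate([35, 3, 414]) spool();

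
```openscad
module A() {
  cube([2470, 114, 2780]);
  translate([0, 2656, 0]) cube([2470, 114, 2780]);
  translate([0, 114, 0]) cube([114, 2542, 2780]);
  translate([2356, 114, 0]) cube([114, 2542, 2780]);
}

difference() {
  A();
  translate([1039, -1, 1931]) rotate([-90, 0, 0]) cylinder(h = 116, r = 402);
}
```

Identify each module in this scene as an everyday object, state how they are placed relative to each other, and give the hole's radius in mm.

A is a house frame. The house frame has a circular hole through its front wall. The hole's radius is 402 mm.

The subtracted cylinder has r = 402 mm.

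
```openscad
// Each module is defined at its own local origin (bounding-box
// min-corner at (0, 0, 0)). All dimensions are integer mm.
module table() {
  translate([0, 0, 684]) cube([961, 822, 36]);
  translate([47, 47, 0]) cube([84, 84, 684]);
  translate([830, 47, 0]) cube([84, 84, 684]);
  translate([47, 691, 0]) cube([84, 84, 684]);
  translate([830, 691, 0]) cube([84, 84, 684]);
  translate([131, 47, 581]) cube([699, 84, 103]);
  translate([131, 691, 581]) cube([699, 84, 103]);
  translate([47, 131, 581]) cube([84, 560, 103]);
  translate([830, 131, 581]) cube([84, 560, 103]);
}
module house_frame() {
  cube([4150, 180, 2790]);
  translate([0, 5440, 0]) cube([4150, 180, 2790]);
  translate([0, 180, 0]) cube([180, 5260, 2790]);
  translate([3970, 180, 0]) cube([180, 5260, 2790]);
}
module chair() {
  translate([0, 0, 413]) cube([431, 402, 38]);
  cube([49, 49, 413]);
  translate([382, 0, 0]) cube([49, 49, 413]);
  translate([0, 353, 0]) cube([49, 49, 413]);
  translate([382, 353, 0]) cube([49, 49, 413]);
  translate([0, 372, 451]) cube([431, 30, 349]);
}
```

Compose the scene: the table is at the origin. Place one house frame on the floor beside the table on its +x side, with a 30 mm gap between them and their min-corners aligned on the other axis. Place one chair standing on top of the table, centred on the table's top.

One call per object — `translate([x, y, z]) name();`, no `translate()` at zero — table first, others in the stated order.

table();
translate([991, 0, 0]) house_frame();
translate([265, 210, 720]) chair();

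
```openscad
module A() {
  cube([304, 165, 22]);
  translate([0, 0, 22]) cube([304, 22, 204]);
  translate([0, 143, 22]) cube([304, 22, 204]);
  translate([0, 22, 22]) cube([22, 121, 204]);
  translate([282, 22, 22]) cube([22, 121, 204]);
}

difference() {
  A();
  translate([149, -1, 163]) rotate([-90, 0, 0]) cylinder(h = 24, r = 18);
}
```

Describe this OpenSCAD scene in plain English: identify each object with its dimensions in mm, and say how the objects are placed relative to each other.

A is an open-topped rectangular box: outside dimensions 304×165×226 mm, with a uniform wall and base thickness of 22 mm. The base is a full 304×165 slab on the floor; four walls sit on top of the base. The front and back walls (the −y and +y sides) span the full width; the two side walls fit between them.

The open box has a circular hole of radius 18 mm through its front wall, centred at (x = 149, z = 163).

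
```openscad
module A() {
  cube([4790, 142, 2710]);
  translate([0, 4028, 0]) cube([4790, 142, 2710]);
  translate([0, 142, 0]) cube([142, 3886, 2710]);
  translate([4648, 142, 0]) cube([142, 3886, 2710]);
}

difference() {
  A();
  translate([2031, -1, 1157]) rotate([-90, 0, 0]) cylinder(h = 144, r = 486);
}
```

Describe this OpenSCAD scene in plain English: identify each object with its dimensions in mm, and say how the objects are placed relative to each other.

A is a box-shaped house frame (walls only): outside footprint 4790×4170 mm, wall height 2710 mm, wall thickness 142 mm. The two y-facing walls run the full x-width; the two x-facing walls fit between the inner faces of the y-facing walls.

The house frame has a circular hole of radius 486 mm through its front wall, centred at (x = 2031, z = 1157).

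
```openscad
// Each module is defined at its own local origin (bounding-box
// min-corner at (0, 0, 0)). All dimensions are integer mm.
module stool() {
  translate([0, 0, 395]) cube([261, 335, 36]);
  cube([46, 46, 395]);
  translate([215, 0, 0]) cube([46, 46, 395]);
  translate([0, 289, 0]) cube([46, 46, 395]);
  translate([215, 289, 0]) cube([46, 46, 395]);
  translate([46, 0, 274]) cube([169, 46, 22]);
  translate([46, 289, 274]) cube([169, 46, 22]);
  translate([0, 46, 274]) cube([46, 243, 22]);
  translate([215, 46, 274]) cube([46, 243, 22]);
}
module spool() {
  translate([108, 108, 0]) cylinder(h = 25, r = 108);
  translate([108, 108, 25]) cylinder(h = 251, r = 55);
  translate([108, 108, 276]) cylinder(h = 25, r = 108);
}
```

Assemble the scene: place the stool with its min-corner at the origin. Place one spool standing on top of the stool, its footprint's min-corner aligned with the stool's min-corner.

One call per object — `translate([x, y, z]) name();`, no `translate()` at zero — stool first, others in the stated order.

stool();
translate([0, 0, 431]) spool();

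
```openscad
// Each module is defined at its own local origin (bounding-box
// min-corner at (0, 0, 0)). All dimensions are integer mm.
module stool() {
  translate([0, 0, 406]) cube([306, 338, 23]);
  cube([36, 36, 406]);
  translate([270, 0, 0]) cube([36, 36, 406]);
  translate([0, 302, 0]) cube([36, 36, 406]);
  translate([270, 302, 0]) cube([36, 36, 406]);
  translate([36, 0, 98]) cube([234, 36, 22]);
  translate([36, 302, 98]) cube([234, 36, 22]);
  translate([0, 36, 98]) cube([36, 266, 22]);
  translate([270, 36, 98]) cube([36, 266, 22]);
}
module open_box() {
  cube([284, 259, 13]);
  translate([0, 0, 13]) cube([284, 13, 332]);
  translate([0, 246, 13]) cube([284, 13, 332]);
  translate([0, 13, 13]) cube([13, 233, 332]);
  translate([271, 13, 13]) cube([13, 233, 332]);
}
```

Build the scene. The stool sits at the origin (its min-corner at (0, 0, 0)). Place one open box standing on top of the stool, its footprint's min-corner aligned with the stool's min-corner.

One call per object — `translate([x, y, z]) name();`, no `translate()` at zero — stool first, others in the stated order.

stool();
translate([0, 0, 429]) open_box();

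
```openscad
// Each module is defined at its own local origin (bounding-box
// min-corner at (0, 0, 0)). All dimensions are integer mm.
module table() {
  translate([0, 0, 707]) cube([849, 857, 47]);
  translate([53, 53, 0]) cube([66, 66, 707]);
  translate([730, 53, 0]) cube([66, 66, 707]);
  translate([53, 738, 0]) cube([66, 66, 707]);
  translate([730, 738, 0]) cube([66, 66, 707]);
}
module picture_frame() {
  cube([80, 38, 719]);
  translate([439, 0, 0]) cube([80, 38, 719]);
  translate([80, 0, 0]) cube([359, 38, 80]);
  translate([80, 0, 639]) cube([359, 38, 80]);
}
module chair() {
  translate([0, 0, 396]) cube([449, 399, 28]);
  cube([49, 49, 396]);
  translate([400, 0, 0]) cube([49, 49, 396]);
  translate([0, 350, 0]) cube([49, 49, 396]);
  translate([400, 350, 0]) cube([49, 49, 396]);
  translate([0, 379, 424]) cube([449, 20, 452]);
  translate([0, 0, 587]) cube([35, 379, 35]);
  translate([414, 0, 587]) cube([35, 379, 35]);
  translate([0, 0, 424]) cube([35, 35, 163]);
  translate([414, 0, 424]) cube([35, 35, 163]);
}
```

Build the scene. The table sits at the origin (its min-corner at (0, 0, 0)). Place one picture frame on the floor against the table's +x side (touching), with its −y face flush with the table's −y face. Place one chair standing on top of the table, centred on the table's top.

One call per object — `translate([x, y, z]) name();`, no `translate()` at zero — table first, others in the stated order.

table();
translate([849, 0, 0]) picture_frame();
translate([200, 229, 754]) chair();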